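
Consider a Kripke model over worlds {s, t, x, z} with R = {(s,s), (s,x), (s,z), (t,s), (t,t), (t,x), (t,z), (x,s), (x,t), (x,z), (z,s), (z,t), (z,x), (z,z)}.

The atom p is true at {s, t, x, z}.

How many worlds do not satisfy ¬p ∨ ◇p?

s: ¬p is F, ◇p is T. ✓
t: ¬p is F, ◇p is T. ✓
x: ¬p is F, ◇p is T. ✓
z: ¬p is F, ◇p is T. ✓
Satisfying worlds: {s, t, x, z}.
So ¬p ∨ ◇p fails at the other 0 worlds.

0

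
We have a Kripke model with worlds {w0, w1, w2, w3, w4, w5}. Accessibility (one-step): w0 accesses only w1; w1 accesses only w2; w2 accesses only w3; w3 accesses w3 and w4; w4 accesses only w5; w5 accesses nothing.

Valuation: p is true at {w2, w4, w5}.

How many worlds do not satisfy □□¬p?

w0: successors {w1}; □¬p there: w1:F. ✗
w1: successors {w2}; □¬p there: w2:T. ✓
w2: successors {w3}; □¬p there: w3:F. ✗
w3: successors {w3, w4}; □¬p there: w3:F, w4:F. ✗
w4: successors {w5}; □¬p there: w5:T. ✓
w5: no successors, so □□¬p holds vacuously. ✓
Satisfying worlds: {w1, w4, w5}.
So □□¬p fails at the other 3 worlds.

3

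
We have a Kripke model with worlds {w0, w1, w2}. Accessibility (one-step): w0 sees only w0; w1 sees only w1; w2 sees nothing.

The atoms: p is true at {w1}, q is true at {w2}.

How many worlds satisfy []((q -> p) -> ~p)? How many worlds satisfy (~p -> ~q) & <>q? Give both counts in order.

For []((q -> p) -> ~p):
w0: successors {w0}; (q -> p) -> ~p there: w0:T. ✓
w1: successors {w1}; (q -> p) -> ~p there: w1:F. ✗
w2: no successors, so []((q -> p) -> ~p) holds vacuously. ✓
— 2 worlds.
For (~p -> ~q) & <>q:
w0: ~p -> ~q is T, <>q is F. ✗
w1: ~p -> ~q is T, <>q is F. ✗
w2: ~p -> ~q is F, <>q is F. ✗
— 0 worlds.

2 and 0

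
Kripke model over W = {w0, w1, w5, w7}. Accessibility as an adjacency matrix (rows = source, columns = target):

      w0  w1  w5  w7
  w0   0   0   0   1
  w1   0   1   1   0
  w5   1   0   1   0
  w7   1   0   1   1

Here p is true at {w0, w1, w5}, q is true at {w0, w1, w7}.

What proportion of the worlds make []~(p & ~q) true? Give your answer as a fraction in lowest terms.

1/4

w0: successors {w7}; ~(p & ~q) there: w7:T. ✓
w1: successors {w1, w5}; ~(p & ~q) there: w1:T, w5:F. ✗
w5: successors {w0, w5}; ~(p & ~q) there: w0:T, w5:F. ✗
w7: successors {w0, w5, w7}; ~(p & ~q) there: w0:T, w5:F, w7:T. ✗
That's 1 of 4 worlds, so 1/4.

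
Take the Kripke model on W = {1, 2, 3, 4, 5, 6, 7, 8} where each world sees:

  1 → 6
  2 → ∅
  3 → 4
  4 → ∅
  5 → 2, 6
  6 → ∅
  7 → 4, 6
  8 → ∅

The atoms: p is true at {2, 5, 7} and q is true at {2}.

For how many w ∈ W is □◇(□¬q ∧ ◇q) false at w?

4

1: successors {6}; ◇(□¬q ∧ ◇q) there: 6:F. ✗
2: no successors, so □◇(□¬q ∧ ◇q) holds vacuously. ✓
3: successors {4}; ◇(□¬q ∧ ◇q) there: 4:F. ✗
4: no successors, so □◇(□¬q ∧ ◇q) holds vacuously. ✓
5: successors {2, 6}; ◇(□¬q ∧ ◇q) there: 2:F, 6:F. ✗
6: no successors, so □◇(□¬q ∧ ◇q) holds vacuously. ✓
7: successors {4, 6}; ◇(□¬q ∧ ◇q) there: 4:F, 6:F. ✗
8: no successors, so □◇(□¬q ∧ ◇q) holds vacuously. ✓
Satisfying worlds: {2, 4, 6, 8}.
So □◇(□¬q ∧ ◇q) fails at the other 4 worlds.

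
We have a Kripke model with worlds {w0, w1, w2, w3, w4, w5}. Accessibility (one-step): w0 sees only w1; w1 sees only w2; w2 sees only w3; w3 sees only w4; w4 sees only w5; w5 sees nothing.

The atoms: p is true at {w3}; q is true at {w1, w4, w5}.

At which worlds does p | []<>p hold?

w0: p is F, []<>p is F. ✗
w1: p is F, []<>p is T. ✓
w2: p is F, []<>p is F. ✗
w3: p is T, []<>p is F. ✓
w4: p is F, []<>p is F. ✗
w5: p is F, []<>p is T. ✓

{w1, w3, w5}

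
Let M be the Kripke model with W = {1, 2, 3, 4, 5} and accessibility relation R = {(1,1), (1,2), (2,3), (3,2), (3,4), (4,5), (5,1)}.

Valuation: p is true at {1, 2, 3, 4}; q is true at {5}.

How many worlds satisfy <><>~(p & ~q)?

1

1: successors {1, 2}; <>~(p & ~q) there: 1:F, 2:F. ✗
2: successors {3}; <>~(p & ~q) there: 3:F. ✗
3: successors {2, 4}; <>~(p & ~q) there: 2:F, 4:T. ✓
4: successors {5}; <>~(p & ~q) there: 5:F. ✗
5: successors {1}; <>~(p & ~q) there: 1:F. ✗
Satisfying worlds: {3}.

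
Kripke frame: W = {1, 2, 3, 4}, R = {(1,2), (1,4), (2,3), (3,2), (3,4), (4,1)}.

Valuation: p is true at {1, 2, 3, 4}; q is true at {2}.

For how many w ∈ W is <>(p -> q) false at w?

2

1: successors {2, 4}; p -> q there: 2:T, 4:F. ✓
2: successors {3}; p -> q there: 3:F. ✗
3: successors {2, 4}; p -> q there: 2:T, 4:F. ✓
4: successors {1}; p -> q there: 1:F. ✗
Satisfying worlds: {1, 3}.
So <>(p -> q) fails at the other 2 worlds.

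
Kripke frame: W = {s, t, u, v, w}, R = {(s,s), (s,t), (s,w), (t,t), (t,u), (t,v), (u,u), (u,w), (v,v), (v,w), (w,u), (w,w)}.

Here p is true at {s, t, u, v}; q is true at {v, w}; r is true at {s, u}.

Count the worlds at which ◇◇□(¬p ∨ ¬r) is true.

3

s: successors {s, t, w}; ◇□(¬p ∨ ¬r) there: s:F, t:T, w:F. ✓
t: successors {t, u, v}; ◇□(¬p ∨ ¬r) there: t:T, u:F, v:T. ✓
u: successors {u, w}; ◇□(¬p ∨ ¬r) there: u:F, w:F. ✗
v: successors {v, w}; ◇□(¬p ∨ ¬r) there: v:T, w:F. ✓
w: successors {u, w}; ◇□(¬p ∨ ¬r) there: u:F, w:F. ✗
Satisfying worlds: {s, t, v}.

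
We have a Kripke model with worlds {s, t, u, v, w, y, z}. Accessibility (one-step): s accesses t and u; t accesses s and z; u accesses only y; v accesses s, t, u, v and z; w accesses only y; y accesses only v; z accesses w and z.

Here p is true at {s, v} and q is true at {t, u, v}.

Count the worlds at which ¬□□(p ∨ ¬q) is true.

s: □□(p ∨ ¬q) is T. ✗
t: □□(p ∨ ¬q) is F. ✓
u: □□(p ∨ ¬q) is T. ✗
v: □□(p ∨ ¬q) is F. ✓
w: □□(p ∨ ¬q) is T. ✗
y: □□(p ∨ ¬q) is F. ✓
z: □□(p ∨ ¬q) is T. ✗
Satisfying worlds: {t, v, y}.

3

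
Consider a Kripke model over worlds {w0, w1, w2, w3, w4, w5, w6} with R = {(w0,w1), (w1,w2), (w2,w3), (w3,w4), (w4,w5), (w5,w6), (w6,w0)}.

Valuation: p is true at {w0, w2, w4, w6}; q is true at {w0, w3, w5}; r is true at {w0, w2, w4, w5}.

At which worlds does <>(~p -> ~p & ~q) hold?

{w0, w1, w3, w5, w6}

w0: successors {w1}; ~p -> ~p & ~q there: w1:T. ✓
w1: successors {w2}; ~p -> ~p & ~q there: w2:T. ✓
w2: successors {w3}; ~p -> ~p & ~q there: w3:F. ✗
w3: successors {w4}; ~p -> ~p & ~q there: w4:T. ✓
w4: successors {w5}; ~p -> ~p & ~q there: w5:F. ✗
w5: successors {w6}; ~p -> ~p & ~q there: w6:T. ✓
w6: successors {w0}; ~p -> ~p & ~q there: w0:T. ✓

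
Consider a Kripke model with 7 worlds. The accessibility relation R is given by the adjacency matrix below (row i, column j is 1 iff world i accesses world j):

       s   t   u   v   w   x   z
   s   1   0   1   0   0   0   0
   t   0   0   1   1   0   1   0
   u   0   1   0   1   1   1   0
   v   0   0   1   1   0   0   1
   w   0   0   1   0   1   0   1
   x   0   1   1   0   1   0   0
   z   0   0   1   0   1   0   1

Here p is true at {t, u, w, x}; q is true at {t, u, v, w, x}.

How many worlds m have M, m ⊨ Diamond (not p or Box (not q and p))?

6

s: successors {s, u}; not p or Box (not q and p) there: s:T, u:F. ✓
t: successors {u, v, x}; not p or Box (not q and p) there: u:F, v:T, x:F. ✓
u: successors {t, v, w, x}; not p or Box (not q and p) there: t:F, v:T, w:F, x:F. ✓
v: successors {u, v, z}; not p or Box (not q and p) there: u:F, v:T, z:T. ✓
w: successors {u, w, z}; not p or Box (not q and p) there: u:F, w:F, z:T. ✓
x: successors {t, u, w}; not p or Box (not q and p) there: t:F, u:F, w:F. ✗
z: successors {u, w, z}; not p or Box (not q and p) there: u:F, w:F, z:T. ✓
Satisfying worlds: {s, t, u, v, w, z}.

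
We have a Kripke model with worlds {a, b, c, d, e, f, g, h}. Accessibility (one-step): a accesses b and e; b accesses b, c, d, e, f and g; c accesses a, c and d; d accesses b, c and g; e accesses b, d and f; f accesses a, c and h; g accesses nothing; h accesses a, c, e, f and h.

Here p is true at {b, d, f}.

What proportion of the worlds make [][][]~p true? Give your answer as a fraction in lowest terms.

a: successors {b, e}; [][]~p there: b:F, e:F. ✗
b: successors {b, c, d, e, f, g}; [][]~p there: b:F, c:F, d:F, e:F, f:F, g:T. ✗
c: successors {a, c, d}; [][]~p there: a:F, c:F, d:F. ✗
d: successors {b, c, g}; [][]~p there: b:F, c:F, g:T. ✗
e: successors {b, d, f}; [][]~p there: b:F, d:F, f:F. ✗
f: successors {a, c, h}; [][]~p there: a:F, c:F, h:F. ✗
g: no successors, so [][][]~p holds vacuously. ✓
h: successors {a, c, e, f, h}; [][]~p there: a:F, c:F, e:F, f:F, h:F. ✗
That's 1 of 8 worlds, so 1/8.

1/8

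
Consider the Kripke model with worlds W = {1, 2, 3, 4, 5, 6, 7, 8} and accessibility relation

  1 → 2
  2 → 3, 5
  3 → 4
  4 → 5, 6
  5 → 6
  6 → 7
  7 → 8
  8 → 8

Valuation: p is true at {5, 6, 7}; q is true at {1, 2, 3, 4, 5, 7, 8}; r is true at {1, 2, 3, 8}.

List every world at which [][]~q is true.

1: successors {2}; []~q there: 2:F. ✗
2: successors {3, 5}; []~q there: 3:F, 5:T. ✗
3: successors {4}; []~q there: 4:F. ✗
4: successors {5, 6}; []~q there: 5:T, 6:F. ✗
5: successors {6}; []~q there: 6:F. ✗
6: successors {7}; []~q there: 7:F. ✗
7: successors {8}; []~q there: 8:F. ✗
8: successors {8}; []~q there: 8:F. ✗

∅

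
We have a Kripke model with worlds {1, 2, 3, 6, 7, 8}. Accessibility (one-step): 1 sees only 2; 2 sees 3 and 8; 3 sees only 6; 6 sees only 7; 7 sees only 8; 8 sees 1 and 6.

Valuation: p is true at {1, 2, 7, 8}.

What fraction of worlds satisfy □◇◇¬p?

1: successors {2}; ◇◇¬p there: 2:T. ✓
2: successors {3, 8}; ◇◇¬p there: 3:F, 8:F. ✗
3: successors {6}; ◇◇¬p there: 6:F. ✗
6: successors {7}; ◇◇¬p there: 7:T. ✓
7: successors {8}; ◇◇¬p there: 8:F. ✗
8: successors {1, 6}; ◇◇¬p there: 1:T, 6:F. ✗
That's 2 of 6 worlds, so 2/6 = 1/3.

1/3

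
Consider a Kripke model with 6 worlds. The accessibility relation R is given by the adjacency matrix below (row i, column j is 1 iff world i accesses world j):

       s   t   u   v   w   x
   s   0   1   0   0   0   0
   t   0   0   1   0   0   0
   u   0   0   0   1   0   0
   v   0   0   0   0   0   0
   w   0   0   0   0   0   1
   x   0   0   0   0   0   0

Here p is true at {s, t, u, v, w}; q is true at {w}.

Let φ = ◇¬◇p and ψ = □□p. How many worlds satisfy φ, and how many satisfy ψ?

2 and 6

For ◇¬◇p:
s: successors {t}; ¬◇p there: t:F. ✗
t: successors {u}; ¬◇p there: u:F. ✗
u: successors {v}; ¬◇p there: v:T. ✓
v: no successors, so ◇¬◇p fails. ✗
w: successors {x}; ¬◇p there: x:T. ✓
x: no successors, so ◇¬◇p fails. ✗
— 2 worlds.
For □□p:
s: successors {t}; □p there: t:T. ✓
t: successors {u}; □p there: u:T. ✓
u: successors {v}; □p there: v:T. ✓
v: no successors, so □□p holds vacuously. ✓
w: successors {x}; □p there: x:T. ✓
x: no successors, so □□p holds vacuously. ✓
— 6 worlds.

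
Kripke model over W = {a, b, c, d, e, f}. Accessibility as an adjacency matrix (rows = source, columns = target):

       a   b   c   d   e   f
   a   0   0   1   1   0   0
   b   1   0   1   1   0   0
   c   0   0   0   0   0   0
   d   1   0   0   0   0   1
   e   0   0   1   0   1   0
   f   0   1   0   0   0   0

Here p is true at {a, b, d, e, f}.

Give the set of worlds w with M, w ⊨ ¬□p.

a: □p is F. ✓
b: □p is F. ✓
c: □p is T. ✗
d: □p is T. ✗
e: □p is F. ✓
f: □p is T. ✗

{a, b, e}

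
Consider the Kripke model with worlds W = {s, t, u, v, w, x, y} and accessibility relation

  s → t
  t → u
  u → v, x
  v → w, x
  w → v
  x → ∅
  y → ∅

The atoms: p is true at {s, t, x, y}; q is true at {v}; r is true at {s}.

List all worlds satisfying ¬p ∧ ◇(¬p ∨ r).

s: ¬p is F, ◇(¬p ∨ r) is F. ✗
t: ¬p is F, ◇(¬p ∨ r) is T. ✗
u: ¬p is T, ◇(¬p ∨ r) is T. ✓
v: ¬p is T, ◇(¬p ∨ r) is T. ✓
w: ¬p is T, ◇(¬p ∨ r) is T. ✓
x: ¬p is F, ◇(¬p ∨ r) is F. ✗
y: ¬p is F, ◇(¬p ∨ r) is F. ✗

{u, v, w}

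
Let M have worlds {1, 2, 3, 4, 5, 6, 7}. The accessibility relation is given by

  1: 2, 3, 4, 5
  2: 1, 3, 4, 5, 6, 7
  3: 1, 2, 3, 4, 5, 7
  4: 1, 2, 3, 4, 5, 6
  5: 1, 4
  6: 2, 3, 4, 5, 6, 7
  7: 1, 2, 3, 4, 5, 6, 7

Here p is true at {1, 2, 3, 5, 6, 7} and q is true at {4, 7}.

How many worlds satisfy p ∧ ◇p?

6

1: p is T, ◇p is T. ✓
2: p is T, ◇p is T. ✓
3: p is T, ◇p is T. ✓
4: p is F, ◇p is T. ✗
5: p is T, ◇p is T. ✓
6: p is T, ◇p is T. ✓
7: p is T, ◇p is T. ✓
Satisfying worlds: {1, 2, 3, 5, 6, 7}.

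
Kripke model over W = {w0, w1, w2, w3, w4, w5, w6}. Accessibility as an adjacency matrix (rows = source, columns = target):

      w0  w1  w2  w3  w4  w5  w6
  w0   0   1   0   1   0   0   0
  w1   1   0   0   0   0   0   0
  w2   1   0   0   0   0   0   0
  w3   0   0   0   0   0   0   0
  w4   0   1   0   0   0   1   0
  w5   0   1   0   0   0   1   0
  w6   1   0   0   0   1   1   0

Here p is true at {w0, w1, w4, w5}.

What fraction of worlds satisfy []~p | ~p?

w0: []~p is F, ~p is F. ✗
w1: []~p is F, ~p is F. ✗
w2: []~p is F, ~p is T. ✓
w3: []~p is T, ~p is T. ✓
w4: []~p is F, ~p is F. ✗
w5: []~p is F, ~p is F. ✗
w6: []~p is F, ~p is T. ✓
That's 3 of 7 worlds, so 3/7.

3/7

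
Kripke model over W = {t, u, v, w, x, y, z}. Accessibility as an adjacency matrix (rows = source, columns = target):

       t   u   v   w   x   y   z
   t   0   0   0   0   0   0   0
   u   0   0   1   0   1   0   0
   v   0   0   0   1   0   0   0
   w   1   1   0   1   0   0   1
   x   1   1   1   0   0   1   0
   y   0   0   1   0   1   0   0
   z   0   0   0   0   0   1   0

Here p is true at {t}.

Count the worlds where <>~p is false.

t: no successors, so <>~p fails. ✗
u: successors {v, x}; ~p there: v:T, x:T. ✓
v: successors {w}; ~p there: w:T. ✓
w: successors {t, u, w, z}; ~p there: t:F, u:T, w:T, z:T. ✓
x: successors {t, u, v, y}; ~p there: t:F, u:T, v:T, y:T. ✓
y: successors {v, x}; ~p there: v:T, x:T. ✓
z: successors {y}; ~p there: y:T. ✓
Satisfying worlds: {u, v, w, x, y, z}.
So <>~p fails at the other 1 world.

1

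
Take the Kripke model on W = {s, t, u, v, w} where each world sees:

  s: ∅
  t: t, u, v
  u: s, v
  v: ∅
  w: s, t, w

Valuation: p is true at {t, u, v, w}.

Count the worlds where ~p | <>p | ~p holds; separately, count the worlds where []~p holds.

For ~p | <>p | ~p:
s: ~p | <>p is T, ~p is T. ✓
t: ~p | <>p is T, ~p is F. ✓
u: ~p | <>p is T, ~p is F. ✓
v: ~p | <>p is F, ~p is F. ✗
w: ~p | <>p is T, ~p is F. ✓
— 4 worlds.
For []~p:
s: no successors, so []~p holds vacuously. ✓
t: successors {t, u, v}; ~p there: t:F, u:F, v:F. ✗
u: successors {s, v}; ~p there: s:T, v:F. ✗
v: no successors, so []~p holds vacuously. ✓
w: successors {s, t, w}; ~p there: s:T, t:F, w:F. ✗
— 2 worlds.

4 and 2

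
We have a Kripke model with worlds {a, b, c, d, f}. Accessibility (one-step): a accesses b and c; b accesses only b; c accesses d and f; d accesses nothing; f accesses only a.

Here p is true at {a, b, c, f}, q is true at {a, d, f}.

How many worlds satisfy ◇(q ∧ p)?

a: successors {b, c}; q ∧ p there: b:F, c:F. ✗
b: successors {b}; q ∧ p there: b:F. ✗
c: successors {d, f}; q ∧ p there: d:F, f:T. ✓
d: no successors, so ◇(q ∧ p) fails. ✗
f: successors {a}; q ∧ p there: a:T. ✓
Satisfying worlds: {c, f}.

2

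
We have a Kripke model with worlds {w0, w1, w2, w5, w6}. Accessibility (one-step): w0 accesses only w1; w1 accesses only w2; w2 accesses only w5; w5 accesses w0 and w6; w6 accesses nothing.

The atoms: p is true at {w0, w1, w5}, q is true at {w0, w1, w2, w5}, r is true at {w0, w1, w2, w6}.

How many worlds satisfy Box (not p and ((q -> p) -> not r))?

w0: successors {w1}; not p and ((q -> p) -> not r) there: w1:F. ✗
w1: successors {w2}; not p and ((q -> p) -> not r) there: w2:T. ✓
w2: successors {w5}; not p and ((q -> p) -> not r) there: w5:F. ✗
w5: successors {w0, w6}; not p and ((q -> p) -> not r) there: w0:F, w6:F. ✗
w6: no successors, so Box (not p and ((q -> p) -> not r)) holds vacuously. ✓
Satisfying worlds: {w1, w6}.

2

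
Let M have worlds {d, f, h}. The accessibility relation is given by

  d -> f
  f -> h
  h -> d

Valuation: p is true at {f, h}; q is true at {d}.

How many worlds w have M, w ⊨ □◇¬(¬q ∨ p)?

1

d: successors {f}; ◇¬(¬q ∨ p) there: f:F. ✗
f: successors {h}; ◇¬(¬q ∨ p) there: h:T. ✓
h: successors {d}; ◇¬(¬q ∨ p) there: d:F. ✗
Satisfying worlds: {f}.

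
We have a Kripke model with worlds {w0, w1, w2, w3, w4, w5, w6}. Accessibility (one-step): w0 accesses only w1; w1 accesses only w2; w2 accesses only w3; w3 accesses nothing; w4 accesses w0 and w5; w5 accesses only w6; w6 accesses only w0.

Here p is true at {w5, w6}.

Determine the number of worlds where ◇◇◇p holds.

0

w0: successors {w1}; ◇◇p there: w1:F. ✗
w1: successors {w2}; ◇◇p there: w2:F. ✗
w2: successors {w3}; ◇◇p there: w3:F. ✗
w3: no successors, so ◇◇◇p fails. ✗
w4: successors {w0, w5}; ◇◇p there: w0:F, w5:F. ✗
w5: successors {w6}; ◇◇p there: w6:F. ✗
w6: successors {w0}; ◇◇p there: w0:F. ✗
Satisfying worlds: ∅.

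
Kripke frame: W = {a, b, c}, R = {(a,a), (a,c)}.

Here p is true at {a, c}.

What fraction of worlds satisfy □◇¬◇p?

2/3

a: successors {a, c}; ◇¬◇p there: a:T, c:F. ✗
b: no successors, so □◇¬◇p holds vacuously. ✓
c: no successors, so □◇¬◇p holds vacuously. ✓
That's 2 of 3 worlds, so 2/3.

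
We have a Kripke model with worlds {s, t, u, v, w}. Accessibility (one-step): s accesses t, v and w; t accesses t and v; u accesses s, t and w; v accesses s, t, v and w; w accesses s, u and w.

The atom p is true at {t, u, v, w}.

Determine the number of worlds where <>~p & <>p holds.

s: <>~p is F, <>p is T. ✗
t: <>~p is F, <>p is T. ✗
u: <>~p is T, <>p is T. ✓
v: <>~p is T, <>p is T. ✓
w: <>~p is T, <>p is T. ✓
Satisfying worlds: {u, v, w}.

3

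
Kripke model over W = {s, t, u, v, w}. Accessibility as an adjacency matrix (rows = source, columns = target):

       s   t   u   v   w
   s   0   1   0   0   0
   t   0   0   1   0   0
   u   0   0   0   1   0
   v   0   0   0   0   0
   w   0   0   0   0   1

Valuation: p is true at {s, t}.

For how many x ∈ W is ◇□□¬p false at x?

1

s: successors {t}; □□¬p there: t:T. ✓
t: successors {u}; □□¬p there: u:T. ✓
u: successors {v}; □□¬p there: v:T. ✓
v: no successors, so ◇□□¬p fails. ✗
w: successors {w}; □□¬p there: w:T. ✓
Satisfying worlds: {s, t, u, w}.
So ◇□□¬p fails at the other 1 world.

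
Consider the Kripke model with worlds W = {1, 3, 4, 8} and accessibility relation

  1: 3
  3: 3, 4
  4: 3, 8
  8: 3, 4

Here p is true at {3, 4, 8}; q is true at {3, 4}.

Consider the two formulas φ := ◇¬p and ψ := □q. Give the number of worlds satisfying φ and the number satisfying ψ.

For ◇¬p:
1: successors {3}; ¬p there: 3:F. ✗
3: successors {3, 4}; ¬p there: 3:F, 4:F. ✗
4: successors {3, 8}; ¬p there: 3:F, 8:F. ✗
8: successors {3, 4}; ¬p there: 3:F, 4:F. ✗
— 0 worlds.
For □q:
1: successors {3}; q there: 3:T. ✓
3: successors {3, 4}; q there: 3:T, 4:T. ✓
4: successors {3, 8}; q there: 3:T, 8:F. ✗
8: successors {3, 4}; q there: 3:T, 4:T. ✓
— 3 worlds.

0 and 3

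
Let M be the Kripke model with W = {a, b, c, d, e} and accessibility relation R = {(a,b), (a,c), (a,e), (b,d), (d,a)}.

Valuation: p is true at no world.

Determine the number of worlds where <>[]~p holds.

a: successors {b, c, e}; []~p there: b:T, c:T, e:T. ✓
b: successors {d}; []~p there: d:T. ✓
c: no successors, so <>[]~p fails. ✗
d: successors {a}; []~p there: a:T. ✓
e: no successors, so <>[]~p fails. ✗
Satisfying worlds: {a, b, d}.

3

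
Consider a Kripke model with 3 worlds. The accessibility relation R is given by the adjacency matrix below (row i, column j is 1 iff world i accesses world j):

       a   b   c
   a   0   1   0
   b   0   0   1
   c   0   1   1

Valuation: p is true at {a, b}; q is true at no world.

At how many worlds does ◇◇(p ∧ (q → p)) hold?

a: successors {b}; ◇(p ∧ (q → p)) there: b:F. ✗
b: successors {c}; ◇(p ∧ (q → p)) there: c:T. ✓
c: successors {b, c}; ◇(p ∧ (q → p)) there: b:F, c:T. ✓
Satisfying worlds: {b, c}.

2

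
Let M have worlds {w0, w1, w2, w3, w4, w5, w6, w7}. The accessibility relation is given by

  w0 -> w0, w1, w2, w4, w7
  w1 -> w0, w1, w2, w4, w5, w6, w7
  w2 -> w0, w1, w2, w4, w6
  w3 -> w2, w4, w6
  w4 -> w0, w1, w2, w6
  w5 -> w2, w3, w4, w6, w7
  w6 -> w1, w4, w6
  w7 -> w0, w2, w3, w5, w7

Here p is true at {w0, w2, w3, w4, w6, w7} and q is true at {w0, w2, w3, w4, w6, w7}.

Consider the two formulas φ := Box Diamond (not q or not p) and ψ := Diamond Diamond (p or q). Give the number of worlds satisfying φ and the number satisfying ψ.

5 and 8

For Box Diamond (not q or not p):
w0: successors {w0, w1, w2, w4, w7}; Diamond (not q or not p) there: w0:T, w1:T, w2:T, w4:T, w7:T. ✓
w1: successors {w0, w1, w2, w4, w5, w6, w7}; Diamond (not q or not p) there: w0:T, w1:T, w2:T, w4:T, w5:F, w6:T, w7:T. ✗
w2: successors {w0, w1, w2, w4, w6}; Diamond (not q or not p) there: w0:T, w1:T, w2:T, w4:T, w6:T. ✓
w3: successors {w2, w4, w6}; Diamond (not q or not p) there: w2:T, w4:T, w6:T. ✓
w4: successors {w0, w1, w2, w6}; Diamond (not q or not p) there: w0:T, w1:T, w2:T, w6:T. ✓
w5: successors {w2, w3, w4, w6, w7}; Diamond (not q or not p) there: w2:T, w3:F, w4:T, w6:T, w7:T. ✗
w6: successors {w1, w4, w6}; Diamond (not q or not p) there: w1:T, w4:T, w6:T. ✓
w7: successors {w0, w2, w3, w5, w7}; Diamond (not q or not p) there: w0:T, w2:T, w3:F, w5:F, w7:T. ✗
— 5 worlds.
For Diamond Diamond (p or q):
w0: successors {w0, w1, w2, w4, w7}; Diamond (p or q) there: w0:T, w1:T, w2:T, w4:T, w7:T. ✓
w1: successors {w0, w1, w2, w4, w5, w6, w7}; Diamond (p or q) there: w0:T, w1:T, w2:T, w4:T, w5:T, w6:T, w7:T. ✓
w2: successors {w0, w1, w2, w4, w6}; Diamond (p or q) there: w0:T, w1:T, w2:T, w4:T, w6:T. ✓
w3: successors {w2, w4, w6}; Diamond (p or q) there: w2:T, w4:T, w6:T. ✓
w4: successors {w0, w1, w2, w6}; Diamond (p or q) there: w0:T, w1:T, w2:T, w6:T. ✓
w5: successors {w2, w3, w4, w6, w7}; Diamond (p or q) there: w2:T, w3:T, w4:T, w6:T, w7:T. ✓
w6: successors {w1, w4, w6}; Diamond (p or q) there: w1:T, w4:T, w6:T. ✓
w7: successors {w0, w2, w3, w5, w7}; Diamond (p or q) there: w0:T, w2:T, w3:T, w5:T, w7:T. ✓
— 8 worlds.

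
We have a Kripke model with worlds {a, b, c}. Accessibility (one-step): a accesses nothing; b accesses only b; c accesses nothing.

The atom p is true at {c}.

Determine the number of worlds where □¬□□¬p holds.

a: no successors, so □¬□□¬p holds vacuously. ✓
b: successors {b}; ¬□□¬p there: b:F. ✗
c: no successors, so □¬□□¬p holds vacuously. ✓
Satisfying worlds: {a, c}.

2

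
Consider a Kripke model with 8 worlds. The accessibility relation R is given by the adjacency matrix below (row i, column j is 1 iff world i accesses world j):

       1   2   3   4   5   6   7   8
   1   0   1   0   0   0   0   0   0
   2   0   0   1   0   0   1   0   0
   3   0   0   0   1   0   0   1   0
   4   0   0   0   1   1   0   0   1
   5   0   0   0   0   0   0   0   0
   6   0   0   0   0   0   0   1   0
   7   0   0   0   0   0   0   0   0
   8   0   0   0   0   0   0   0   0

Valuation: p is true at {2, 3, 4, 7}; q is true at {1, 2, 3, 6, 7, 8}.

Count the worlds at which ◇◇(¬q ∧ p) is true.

1: successors {2}; ◇(¬q ∧ p) there: 2:F. ✗
2: successors {3, 6}; ◇(¬q ∧ p) there: 3:T, 6:F. ✓
3: successors {4, 7}; ◇(¬q ∧ p) there: 4:T, 7:F. ✓
4: successors {4, 5, 8}; ◇(¬q ∧ p) there: 4:T, 5:F, 8:F. ✓
5: no successors, so ◇◇(¬q ∧ p) fails. ✗
6: successors {7}; ◇(¬q ∧ p) there: 7:F. ✗
7: no successors, so ◇◇(¬q ∧ p) fails. ✗
8: no successors, so ◇◇(¬q ∧ p) fails. ✗
Satisfying worlds: {2, 3, 4}.

3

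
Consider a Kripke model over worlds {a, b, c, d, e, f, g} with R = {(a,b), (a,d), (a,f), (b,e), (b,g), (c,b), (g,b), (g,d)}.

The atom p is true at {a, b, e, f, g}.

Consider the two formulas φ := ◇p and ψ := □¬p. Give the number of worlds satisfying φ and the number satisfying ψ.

4 and 3

For ◇p:
a: successors {b, d, f}; p there: b:T, d:F, f:T. ✓
b: successors {e, g}; p there: e:T, g:T. ✓
c: successors {b}; p there: b:T. ✓
d: no successors, so ◇p fails. ✗
e: no successors, so ◇p fails. ✗
f: no successors, so ◇p fails. ✗
g: successors {b, d}; p there: b:T, d:F. ✓
— 4 worlds.
For □¬p:
a: successors {b, d, f}; ¬p there: b:F, d:T, f:F. ✗
b: successors {e, g}; ¬p there: e:F, g:F. ✗
c: successors {b}; ¬p there: b:F. ✗
d: no successors, so □¬p holds vacuously. ✓
e: no successors, so □¬p holds vacuously. ✓
f: no successors, so □¬p holds vacuously. ✓
g: successors {b, d}; ¬p there: b:F, d:T. ✗
— 3 worlds.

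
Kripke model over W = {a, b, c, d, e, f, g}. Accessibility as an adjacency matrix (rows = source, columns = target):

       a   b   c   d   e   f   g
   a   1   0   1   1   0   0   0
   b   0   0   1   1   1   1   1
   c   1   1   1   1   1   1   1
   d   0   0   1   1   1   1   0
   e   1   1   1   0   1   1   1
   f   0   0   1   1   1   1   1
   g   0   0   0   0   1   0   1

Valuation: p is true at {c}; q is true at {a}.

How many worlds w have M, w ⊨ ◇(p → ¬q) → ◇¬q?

7

a: ◇(p → ¬q) is T, ◇¬q is T. ✓
b: ◇(p → ¬q) is T, ◇¬q is T. ✓
c: ◇(p → ¬q) is T, ◇¬q is T. ✓
d: ◇(p → ¬q) is T, ◇¬q is T. ✓
e: ◇(p → ¬q) is T, ◇¬q is T. ✓
f: ◇(p → ¬q) is T, ◇¬q is T. ✓
g: ◇(p → ¬q) is T, ◇¬q is T. ✓
Satisfying worlds: {a, b, c, d, e, f, g}.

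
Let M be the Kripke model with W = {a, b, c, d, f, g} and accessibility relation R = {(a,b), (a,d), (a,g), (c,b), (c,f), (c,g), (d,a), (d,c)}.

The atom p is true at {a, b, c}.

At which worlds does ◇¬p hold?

{a, c}

a: successors {b, d, g}; ¬p there: b:F, d:T, g:T. ✓
b: no successors, so ◇¬p fails. ✗
c: successors {b, f, g}; ¬p there: b:F, f:T, g:T. ✓
d: successors {a, c}; ¬p there: a:F, c:F. ✗
f: no successors, so ◇¬p fails. ✗
g: no successors, so ◇¬p fails. ✗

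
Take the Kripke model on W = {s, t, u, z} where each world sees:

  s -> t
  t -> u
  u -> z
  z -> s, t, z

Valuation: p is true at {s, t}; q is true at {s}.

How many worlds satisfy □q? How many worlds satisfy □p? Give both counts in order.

0 and 1

For □q:
s: successors {t}; q there: t:F. ✗
t: successors {u}; q there: u:F. ✗
u: successors {z}; q there: z:F. ✗
z: successors {s, t, z}; q there: s:T, t:F, z:F. ✗
— 0 worlds.
For □p:
s: successors {t}; p there: t:T. ✓
t: successors {u}; p there: u:F. ✗
u: successors {z}; p there: z:F. ✗
z: successors {s, t, z}; p there: s:T, t:T, z:F. ✗
— 1 world.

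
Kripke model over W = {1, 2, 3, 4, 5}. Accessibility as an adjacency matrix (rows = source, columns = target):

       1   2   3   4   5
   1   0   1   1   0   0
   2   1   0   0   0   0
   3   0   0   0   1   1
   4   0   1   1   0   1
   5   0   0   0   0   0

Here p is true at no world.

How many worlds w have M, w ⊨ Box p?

1

1: successors {2, 3}; p there: 2:F, 3:F. ✗
2: successors {1}; p there: 1:F. ✗
3: successors {4, 5}; p there: 4:F, 5:F. ✗
4: successors {2, 3, 5}; p there: 2:F, 3:F, 5:F. ✗
5: no successors, so Box p holds vacuously. ✓
Satisfying worlds: {5}.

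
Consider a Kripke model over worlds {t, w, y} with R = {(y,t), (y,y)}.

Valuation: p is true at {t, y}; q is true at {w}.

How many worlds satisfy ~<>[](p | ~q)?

2

t: <>[](p | ~q) is F. ✓
w: <>[](p | ~q) is F. ✓
y: <>[](p | ~q) is T. ✗
Satisfying worlds: {t, w}.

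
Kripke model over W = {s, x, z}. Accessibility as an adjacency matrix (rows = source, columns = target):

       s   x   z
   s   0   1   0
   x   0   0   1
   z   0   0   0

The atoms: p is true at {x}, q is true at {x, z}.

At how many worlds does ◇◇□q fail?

2

s: successors {x}; ◇□q there: x:T. ✓
x: successors {z}; ◇□q there: z:F. ✗
z: no successors, so ◇◇□q fails. ✗
Satisfying worlds: {s}.
So ◇◇□q fails at the other 2 worlds.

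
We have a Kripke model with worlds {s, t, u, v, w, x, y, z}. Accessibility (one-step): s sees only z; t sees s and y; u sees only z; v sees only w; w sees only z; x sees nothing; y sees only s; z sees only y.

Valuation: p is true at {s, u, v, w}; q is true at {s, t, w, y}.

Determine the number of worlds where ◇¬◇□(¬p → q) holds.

2

s: successors {z}; ¬◇□(¬p → q) there: z:F. ✗
t: successors {s, y}; ¬◇□(¬p → q) there: s:F, y:T. ✓
u: successors {z}; ¬◇□(¬p → q) there: z:F. ✗
v: successors {w}; ¬◇□(¬p → q) there: w:F. ✗
w: successors {z}; ¬◇□(¬p → q) there: z:F. ✗
x: no successors, so ◇¬◇□(¬p → q) fails. ✗
y: successors {s}; ¬◇□(¬p → q) there: s:F. ✗
z: successors {y}; ¬◇□(¬p → q) there: y:T. ✓
Satisfying worlds: {t, z}.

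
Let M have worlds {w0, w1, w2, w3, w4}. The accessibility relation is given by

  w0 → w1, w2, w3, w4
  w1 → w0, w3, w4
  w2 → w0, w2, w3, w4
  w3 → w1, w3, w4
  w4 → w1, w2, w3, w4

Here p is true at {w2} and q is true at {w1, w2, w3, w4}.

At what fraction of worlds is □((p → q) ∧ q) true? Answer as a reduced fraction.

w0: successors {w1, w2, w3, w4}; (p → q) ∧ q there: w1:T, w2:T, w3:T, w4:T. ✓
w1: successors {w0, w3, w4}; (p → q) ∧ q there: w0:F, w3:T, w4:T. ✗
w2: successors {w0, w2, w3, w4}; (p → q) ∧ q there: w0:F, w2:T, w3:T, w4:T. ✗
w3: successors {w1, w3, w4}; (p → q) ∧ q there: w1:T, w3:T, w4:T. ✓
w4: successors {w1, w2, w3, w4}; (p → q) ∧ q there: w1:T, w2:T, w3:T, w4:T. ✓
That's 3 of 5 worlds, so 3/5.

3/5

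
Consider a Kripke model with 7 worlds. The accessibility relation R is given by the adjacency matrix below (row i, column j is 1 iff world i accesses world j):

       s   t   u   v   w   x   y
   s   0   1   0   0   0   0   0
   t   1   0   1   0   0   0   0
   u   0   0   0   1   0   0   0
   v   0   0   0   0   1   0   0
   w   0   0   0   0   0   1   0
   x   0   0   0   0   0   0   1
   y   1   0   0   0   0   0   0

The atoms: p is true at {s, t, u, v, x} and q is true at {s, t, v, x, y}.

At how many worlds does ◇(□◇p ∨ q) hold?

s: successors {t}; □◇p ∨ q there: t:T. ✓
t: successors {s, u}; □◇p ∨ q there: s:T, u:F. ✓
u: successors {v}; □◇p ∨ q there: v:T. ✓
v: successors {w}; □◇p ∨ q there: w:F. ✗
w: successors {x}; □◇p ∨ q there: x:T. ✓
x: successors {y}; □◇p ∨ q there: y:T. ✓
y: successors {s}; □◇p ∨ q there: s:T. ✓
Satisfying worlds: {s, t, u, w, x, y}.

6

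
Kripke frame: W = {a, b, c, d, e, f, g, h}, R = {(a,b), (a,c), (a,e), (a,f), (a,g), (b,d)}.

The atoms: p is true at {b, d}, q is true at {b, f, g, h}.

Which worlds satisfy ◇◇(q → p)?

{a}

a: successors {b, c, e, f, g}; ◇(q → p) there: b:T, c:F, e:F, f:F, g:F. ✓
b: successors {d}; ◇(q → p) there: d:F. ✗
c: no successors, so ◇◇(q → p) fails. ✗
d: no successors, so ◇◇(q → p) fails. ✗
e: no successors, so ◇◇(q → p) fails. ✗
f: no successors, so ◇◇(q → p) fails. ✗
g: no successors, so ◇◇(q → p) fails. ✗
h: no successors, so ◇◇(q → p) fails. ✗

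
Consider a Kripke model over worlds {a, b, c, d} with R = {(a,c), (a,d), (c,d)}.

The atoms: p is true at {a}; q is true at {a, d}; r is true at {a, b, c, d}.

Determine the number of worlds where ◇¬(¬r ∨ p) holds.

a: successors {c, d}; ¬(¬r ∨ p) there: c:T, d:T. ✓
b: no successors, so ◇¬(¬r ∨ p) fails. ✗
c: successors {d}; ¬(¬r ∨ p) there: d:T. ✓
d: no successors, so ◇¬(¬r ∨ p) fails. ✗
Satisfying worlds: {a, c}.

2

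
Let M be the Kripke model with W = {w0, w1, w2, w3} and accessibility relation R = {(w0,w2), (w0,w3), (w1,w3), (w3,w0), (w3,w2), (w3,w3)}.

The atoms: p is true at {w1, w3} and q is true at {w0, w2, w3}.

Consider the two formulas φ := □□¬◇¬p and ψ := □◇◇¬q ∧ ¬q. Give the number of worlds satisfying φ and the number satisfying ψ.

For □□¬◇¬p:
w0: successors {w2, w3}; □¬◇¬p there: w2:T, w3:F. ✗
w1: successors {w3}; □¬◇¬p there: w3:F. ✗
w2: no successors, so □□¬◇¬p holds vacuously. ✓
w3: successors {w0, w2, w3}; □¬◇¬p there: w0:F, w2:T, w3:F. ✗
— 1 world.
For □◇◇¬q ∧ ¬q:
w0: □◇◇¬q is F, ¬q is F. ✗
w1: □◇◇¬q is F, ¬q is T. ✗
w2: □◇◇¬q is T, ¬q is F. ✗
w3: □◇◇¬q is F, ¬q is F. ✗
— 0 worlds.

1 and 0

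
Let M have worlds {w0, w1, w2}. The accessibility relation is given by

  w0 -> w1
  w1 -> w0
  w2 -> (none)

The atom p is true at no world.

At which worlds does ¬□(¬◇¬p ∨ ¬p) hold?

∅

w0: □(¬◇¬p ∨ ¬p) is T. ✗
w1: □(¬◇¬p ∨ ¬p) is T. ✗
w2: □(¬◇¬p ∨ ¬p) is T. ✗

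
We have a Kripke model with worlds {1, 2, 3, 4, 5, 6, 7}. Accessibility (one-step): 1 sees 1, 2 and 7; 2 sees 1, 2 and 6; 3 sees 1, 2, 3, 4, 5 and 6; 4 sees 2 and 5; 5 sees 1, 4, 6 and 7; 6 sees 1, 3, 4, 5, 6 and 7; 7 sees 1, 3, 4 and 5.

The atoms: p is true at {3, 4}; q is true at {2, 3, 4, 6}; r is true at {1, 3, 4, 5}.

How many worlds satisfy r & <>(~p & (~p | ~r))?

1: r is T, <>(~p & (~p | ~r)) is T. ✓
2: r is F, <>(~p & (~p | ~r)) is T. ✗
3: r is T, <>(~p & (~p | ~r)) is T. ✓
4: r is T, <>(~p & (~p | ~r)) is T. ✓
5: r is T, <>(~p & (~p | ~r)) is T. ✓
6: r is F, <>(~p & (~p | ~r)) is T. ✗
7: r is F, <>(~p & (~p | ~r)) is T. ✗
Satisfying worlds: {1, 3, 4, 5}.

4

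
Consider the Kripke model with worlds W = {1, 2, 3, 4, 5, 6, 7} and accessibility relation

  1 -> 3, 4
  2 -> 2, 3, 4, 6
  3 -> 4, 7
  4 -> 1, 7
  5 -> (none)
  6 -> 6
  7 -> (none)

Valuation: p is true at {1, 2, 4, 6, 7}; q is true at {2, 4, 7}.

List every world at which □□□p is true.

1: successors {3, 4}; □□p there: 3:T, 4:F. ✗
2: successors {2, 3, 4, 6}; □□p there: 2:F, 3:T, 4:F, 6:T. ✗
3: successors {4, 7}; □□p there: 4:F, 7:T. ✗
4: successors {1, 7}; □□p there: 1:T, 7:T. ✓
5: no successors, so □□□p holds vacuously. ✓
6: successors {6}; □□p there: 6:T. ✓
7: no successors, so □□□p holds vacuously. ✓

{4, 5, 6, 7}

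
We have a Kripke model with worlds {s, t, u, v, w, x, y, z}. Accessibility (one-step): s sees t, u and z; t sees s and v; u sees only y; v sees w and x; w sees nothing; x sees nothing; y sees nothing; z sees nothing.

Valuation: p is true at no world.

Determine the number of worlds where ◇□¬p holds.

4

s: successors {t, u, z}; □¬p there: t:T, u:T, z:T. ✓
t: successors {s, v}; □¬p there: s:T, v:T. ✓
u: successors {y}; □¬p there: y:T. ✓
v: successors {w, x}; □¬p there: w:T, x:T. ✓
w: no successors, so ◇□¬p fails. ✗
x: no successors, so ◇□¬p fails. ✗
y: no successors, so ◇□¬p fails. ✗
z: no successors, so ◇□¬p fails. ✗
Satisfying worlds: {s, t, u, v}.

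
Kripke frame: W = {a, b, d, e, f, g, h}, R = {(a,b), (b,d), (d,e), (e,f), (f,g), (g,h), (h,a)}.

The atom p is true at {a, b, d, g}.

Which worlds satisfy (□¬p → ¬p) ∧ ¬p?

{e, f, h}

a: □¬p → ¬p is T, ¬p is F. ✗
b: □¬p → ¬p is T, ¬p is F. ✗
d: □¬p → ¬p is F, ¬p is F. ✗
e: □¬p → ¬p is T, ¬p is T. ✓
f: □¬p → ¬p is T, ¬p is T. ✓
g: □¬p → ¬p is F, ¬p is F. ✗
h: □¬p → ¬p is T, ¬p is T. ✓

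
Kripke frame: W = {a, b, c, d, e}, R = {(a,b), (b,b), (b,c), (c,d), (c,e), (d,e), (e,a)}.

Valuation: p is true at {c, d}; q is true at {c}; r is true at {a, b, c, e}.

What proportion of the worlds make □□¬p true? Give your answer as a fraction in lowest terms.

3/5

a: successors {b}; □¬p there: b:F. ✗
b: successors {b, c}; □¬p there: b:F, c:F. ✗
c: successors {d, e}; □¬p there: d:T, e:T. ✓
d: successors {e}; □¬p there: e:T. ✓
e: successors {a}; □¬p there: a:T. ✓
That's 3 of 5 worlds, so 3/5.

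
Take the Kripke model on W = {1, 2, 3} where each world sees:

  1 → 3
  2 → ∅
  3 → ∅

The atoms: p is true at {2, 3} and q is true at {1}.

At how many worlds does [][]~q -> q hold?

1: [][]~q is T, q is T. ✓
2: [][]~q is T, q is F. ✗
3: [][]~q is T, q is F. ✗
Satisfying worlds: {1}.

1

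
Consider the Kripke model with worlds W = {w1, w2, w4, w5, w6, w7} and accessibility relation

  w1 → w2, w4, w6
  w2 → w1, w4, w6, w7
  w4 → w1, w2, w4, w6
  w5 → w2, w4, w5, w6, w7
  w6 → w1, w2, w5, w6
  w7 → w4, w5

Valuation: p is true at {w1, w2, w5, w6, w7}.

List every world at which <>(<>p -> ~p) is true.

w1: successors {w2, w4, w6}; <>p -> ~p there: w2:F, w4:T, w6:F. ✓
w2: successors {w1, w4, w6, w7}; <>p -> ~p there: w1:F, w4:T, w6:F, w7:F. ✓
w4: successors {w1, w2, w4, w6}; <>p -> ~p there: w1:F, w2:F, w4:T, w6:F. ✓
w5: successors {w2, w4, w5, w6, w7}; <>p -> ~p there: w2:F, w4:T, w5:F, w6:F, w7:F. ✓
w6: successors {w1, w2, w5, w6}; <>p -> ~p there: w1:F, w2:F, w5:F, w6:F. ✗
w7: successors {w4, w5}; <>p -> ~p there: w4:T, w5:F. ✓

{w1, w2, w4, w5, w7}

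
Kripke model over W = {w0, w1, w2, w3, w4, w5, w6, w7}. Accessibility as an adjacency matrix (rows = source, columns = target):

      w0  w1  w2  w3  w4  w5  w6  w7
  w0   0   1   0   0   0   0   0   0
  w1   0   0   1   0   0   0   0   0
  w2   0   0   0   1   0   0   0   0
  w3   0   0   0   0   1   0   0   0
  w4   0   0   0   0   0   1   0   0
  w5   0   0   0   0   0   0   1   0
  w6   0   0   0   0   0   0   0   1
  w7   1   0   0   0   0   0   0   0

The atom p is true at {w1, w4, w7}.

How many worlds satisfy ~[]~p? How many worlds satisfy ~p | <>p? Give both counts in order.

3 and 5

For ~[]~p:
w0: []~p is F. ✓
w1: []~p is T. ✗
w2: []~p is T. ✗
w3: []~p is F. ✓
w4: []~p is T. ✗
w5: []~p is T. ✗
w6: []~p is F. ✓
w7: []~p is T. ✗
— 3 worlds.
For ~p | <>p:
w0: ~p is T, <>p is T. ✓
w1: ~p is F, <>p is F. ✗
w2: ~p is T, <>p is F. ✓
w3: ~p is T, <>p is T. ✓
w4: ~p is F, <>p is F. ✗
w5: ~p is T, <>p is F. ✓
w6: ~p is T, <>p is T. ✓
w7: ~p is F, <>p is F. ✗
— 5 worlds.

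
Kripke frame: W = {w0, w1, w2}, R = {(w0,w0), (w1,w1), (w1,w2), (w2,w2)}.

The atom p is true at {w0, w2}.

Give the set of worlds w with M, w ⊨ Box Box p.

w0: successors {w0}; Box p there: w0:T. ✓
w1: successors {w1, w2}; Box p there: w1:F, w2:T. ✗
w2: successors {w2}; Box p there: w2:T. ✓

{w0, w2}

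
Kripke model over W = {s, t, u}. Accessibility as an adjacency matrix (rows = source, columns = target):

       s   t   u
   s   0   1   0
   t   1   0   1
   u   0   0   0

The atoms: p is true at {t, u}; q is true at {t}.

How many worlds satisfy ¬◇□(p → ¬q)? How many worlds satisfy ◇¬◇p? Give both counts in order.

For ¬◇□(p → ¬q):
s: ◇□(p → ¬q) is T. ✗
t: ◇□(p → ¬q) is T. ✗
u: ◇□(p → ¬q) is F. ✓
— 1 world.
For ◇¬◇p:
s: successors {t}; ¬◇p there: t:F. ✗
t: successors {s, u}; ¬◇p there: s:F, u:T. ✓
u: no successors, so ◇¬◇p fails. ✗
— 1 world.

1 and 1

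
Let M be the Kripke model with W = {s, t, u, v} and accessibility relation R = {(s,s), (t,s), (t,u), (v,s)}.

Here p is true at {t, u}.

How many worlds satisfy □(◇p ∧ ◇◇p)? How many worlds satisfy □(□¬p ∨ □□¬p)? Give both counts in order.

1 and 4

For □(◇p ∧ ◇◇p):
s: successors {s}; ◇p ∧ ◇◇p there: s:F. ✗
t: successors {s, u}; ◇p ∧ ◇◇p there: s:F, u:F. ✗
u: no successors, so □(◇p ∧ ◇◇p) holds vacuously. ✓
v: successors {s}; ◇p ∧ ◇◇p there: s:F. ✗
— 1 world.
For □(□¬p ∨ □□¬p):
s: successors {s}; □¬p ∨ □□¬p there: s:T. ✓
t: successors {s, u}; □¬p ∨ □□¬p there: s:T, u:T. ✓
u: no successors, so □(□¬p ∨ □□¬p) holds vacuously. ✓
v: successors {s}; □¬p ∨ □□¬p there: s:T. ✓
— 4 worlds.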